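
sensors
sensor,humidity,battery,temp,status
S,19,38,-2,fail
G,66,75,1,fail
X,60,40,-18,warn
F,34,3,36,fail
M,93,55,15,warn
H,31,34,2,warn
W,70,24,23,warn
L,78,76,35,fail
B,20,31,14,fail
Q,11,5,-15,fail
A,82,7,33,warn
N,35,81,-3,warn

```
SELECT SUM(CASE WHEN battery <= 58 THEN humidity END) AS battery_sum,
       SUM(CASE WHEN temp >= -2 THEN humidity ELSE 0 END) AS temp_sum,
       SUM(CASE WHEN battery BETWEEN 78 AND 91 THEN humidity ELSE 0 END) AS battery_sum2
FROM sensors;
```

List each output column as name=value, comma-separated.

[battery_sum: battery <= 58]
sensor=S: ✓ → 19
sensor=G: ✗
sensor=X: ✓ → 60
sensor=F: ✓ → 34
sensor=M: ✓ → 93
sensor=H: ✓ → 31
sensor=W: ✓ → 70
sensor=L: ✗
sensor=B: ✓ → 20
sensor=Q: ✓ → 11
sensor=A: ✓ → 82
sensor=N: ✗
battery_sum = 19 + 60 + 34 + 93 + 31 + 70 + 20 + 11 + 82 = 420
—
[temp_sum: temp >= -2]
sensor=S: ✓ → 19
sensor=G: ✓ → 66
sensor=X: ✗
sensor=F: ✓ → 34
sensor=M: ✓ → 93
sensor=H: ✓ → 31
sensor=W: ✓ → 70
sensor=L: ✓ → 78
sensor=B: ✓ → 20
sensor=Q: ✗
sensor=A: ✓ → 82
sensor=N: ✗
temp_sum = 19 + 66 + 34 + 93 + 31 + 70 + 78 + 20 + 82 = 493
—
[battery_sum2: battery BETWEEN 78 AND 91]
sensor=S: ✗
sensor=G: ✗
sensor=X: ✗
sensor=F: ✗
sensor=M: ✗
sensor=H: ✗
sensor=W: ✗
sensor=L: ✗
sensor=B: ✗
sensor=Q: ✗
sensor=A: ✗
sensor=N: ✓ → 35
battery_sum2 = 35

battery_sum=420, temp_sum=493, battery_sum2=35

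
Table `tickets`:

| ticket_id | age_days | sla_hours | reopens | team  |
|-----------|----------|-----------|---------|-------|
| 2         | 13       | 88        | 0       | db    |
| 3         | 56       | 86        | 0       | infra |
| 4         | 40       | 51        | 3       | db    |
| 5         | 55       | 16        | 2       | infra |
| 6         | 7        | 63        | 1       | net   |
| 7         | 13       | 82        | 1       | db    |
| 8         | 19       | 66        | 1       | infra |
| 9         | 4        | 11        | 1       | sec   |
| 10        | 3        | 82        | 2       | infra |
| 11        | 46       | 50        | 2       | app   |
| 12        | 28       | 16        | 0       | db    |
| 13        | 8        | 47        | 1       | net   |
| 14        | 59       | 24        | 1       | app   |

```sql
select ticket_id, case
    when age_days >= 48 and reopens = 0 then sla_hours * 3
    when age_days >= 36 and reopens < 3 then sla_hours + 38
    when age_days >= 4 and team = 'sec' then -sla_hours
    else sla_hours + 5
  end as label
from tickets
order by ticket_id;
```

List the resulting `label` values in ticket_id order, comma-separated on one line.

93, 258, 56, 54, 68, 87, 71, -11, 87, 88, 21, 52, 62

ticket_id=2: ELSE → 93
ticket_id=3: age_days >= 48 and reopens = 0 → 258
ticket_id=4: ELSE → 56
ticket_id=5: age_days >= 36 and reopens < 3 → 54
ticket_id=6: ELSE → 68
ticket_id=7: ELSE → 87
ticket_id=8: ELSE → 71
ticket_id=9: age_days >= 4 and team = 'sec' → -11
ticket_id=10: ELSE → 87
ticket_id=11: age_days >= 36 and reopens < 3 → 88
ticket_id=12: ELSE → 21
ticket_id=13: ELSE → 52
ticket_id=14: age_days >= 36 and reopens < 3 → 62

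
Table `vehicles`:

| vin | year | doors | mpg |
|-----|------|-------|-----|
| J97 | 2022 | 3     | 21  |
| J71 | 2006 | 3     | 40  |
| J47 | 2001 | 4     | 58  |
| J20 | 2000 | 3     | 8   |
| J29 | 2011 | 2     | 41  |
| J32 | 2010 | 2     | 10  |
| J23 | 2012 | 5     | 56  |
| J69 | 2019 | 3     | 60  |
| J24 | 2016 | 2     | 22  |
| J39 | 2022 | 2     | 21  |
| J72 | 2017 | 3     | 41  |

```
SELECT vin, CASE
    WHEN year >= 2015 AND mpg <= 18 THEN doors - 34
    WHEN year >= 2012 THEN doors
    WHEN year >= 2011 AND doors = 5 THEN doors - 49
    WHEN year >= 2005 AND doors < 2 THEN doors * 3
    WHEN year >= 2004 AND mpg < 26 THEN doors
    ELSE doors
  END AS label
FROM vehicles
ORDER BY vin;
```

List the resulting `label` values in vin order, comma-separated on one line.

vin=J20: ELSE → 3
vin=J23: year >= 2012 → 5
vin=J24: year >= 2012 → 2
vin=J29: ELSE → 2
vin=J32: year >= 2004 AND mpg < 26 → 2
vin=J39: year >= 2012 → 2
vin=J47: ELSE → 4
vin=J69: year >= 2012 → 3
vin=J71: ELSE → 3
vin=J72: year >= 2012 → 3
vin=J97: year >= 2012 → 3

3, 5, 2, 2, 2, 2, 4, 3, 3, 3, 3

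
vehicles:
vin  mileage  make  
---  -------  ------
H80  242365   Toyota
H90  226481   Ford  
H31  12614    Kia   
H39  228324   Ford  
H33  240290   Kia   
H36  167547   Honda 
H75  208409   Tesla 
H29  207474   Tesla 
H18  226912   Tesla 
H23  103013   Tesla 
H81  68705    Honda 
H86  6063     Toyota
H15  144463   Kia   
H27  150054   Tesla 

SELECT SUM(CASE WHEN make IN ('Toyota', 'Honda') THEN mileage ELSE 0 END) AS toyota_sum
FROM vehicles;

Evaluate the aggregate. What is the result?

vin=H80: ✓ → 242365
vin=H90: ✗
vin=H31: ✗
vin=H39: ✗
vin=H33: ✗
vin=H36: ✓ → 167547
vin=H75: ✗
vin=H29: ✗
vin=H18: ✗
vin=H23: ✗
vin=H81: ✓ → 68705
vin=H86: ✓ → 6063
vin=H15: ✗
vin=H27: ✗
toyota_sum = 242365 + 167547 + 68705 + 6063 = 484680

484680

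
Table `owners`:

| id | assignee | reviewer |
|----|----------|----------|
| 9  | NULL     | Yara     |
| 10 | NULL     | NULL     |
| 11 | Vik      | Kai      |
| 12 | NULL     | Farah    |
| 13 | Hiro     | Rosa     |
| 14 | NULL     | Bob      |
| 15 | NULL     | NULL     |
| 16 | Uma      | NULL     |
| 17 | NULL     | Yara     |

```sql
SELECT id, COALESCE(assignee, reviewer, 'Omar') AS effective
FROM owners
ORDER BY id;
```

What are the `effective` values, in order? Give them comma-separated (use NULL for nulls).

Yara, Omar, Vik, Farah, Hiro, Bob, Omar, Uma, Yara

id=9: assignee=NULL, reviewer=Yara → Yara
id=10: assignee=NULL, reviewer=NULL, → literal Omar → Omar
id=11: assignee=Vik → Vik
id=12: assignee=NULL, reviewer=Farah → Farah
id=13: assignee=Hiro → Hiro
id=14: assignee=NULL, reviewer=Bob → Bob
id=15: assignee=NULL, reviewer=NULL, → literal Omar → Omar
id=16: assignee=Uma → Uma
id=17: assignee=NULL, reviewer=Yara → Yara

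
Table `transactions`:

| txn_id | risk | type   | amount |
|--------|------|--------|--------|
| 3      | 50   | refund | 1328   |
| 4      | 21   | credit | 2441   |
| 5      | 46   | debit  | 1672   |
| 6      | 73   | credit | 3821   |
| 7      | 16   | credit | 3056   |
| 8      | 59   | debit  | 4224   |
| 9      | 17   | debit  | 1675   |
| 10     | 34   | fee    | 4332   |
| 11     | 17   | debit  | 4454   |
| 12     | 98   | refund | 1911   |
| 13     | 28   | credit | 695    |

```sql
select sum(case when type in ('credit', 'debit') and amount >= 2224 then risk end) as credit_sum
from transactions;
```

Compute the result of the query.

txn_id=3: ✗
txn_id=4: ✓ → 21
txn_id=5: ✗
txn_id=6: ✓ → 73
txn_id=7: ✓ → 16
txn_id=8: ✓ → 59
txn_id=9: ✗
txn_id=10: ✗
txn_id=11: ✓ → 17
txn_id=12: ✗
txn_id=13: ✗
credit_sum = 21 + 73 + 16 + 59 + 17 = 186

186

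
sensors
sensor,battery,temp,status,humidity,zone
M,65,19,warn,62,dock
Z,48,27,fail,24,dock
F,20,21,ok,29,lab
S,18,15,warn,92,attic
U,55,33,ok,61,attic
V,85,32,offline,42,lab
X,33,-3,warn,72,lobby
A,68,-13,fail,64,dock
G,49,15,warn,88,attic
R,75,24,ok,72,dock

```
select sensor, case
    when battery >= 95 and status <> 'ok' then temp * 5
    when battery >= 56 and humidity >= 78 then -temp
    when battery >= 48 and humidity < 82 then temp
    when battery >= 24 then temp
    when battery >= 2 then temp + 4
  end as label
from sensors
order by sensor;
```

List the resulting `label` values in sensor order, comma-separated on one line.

-13, 25, 15, 19, 24, 19, 33, 32, -3, 27

sensor=A: battery >= 48 and humidity < 82 → -13
sensor=F: battery >= 2 → 25
sensor=G: battery >= 24 → 15
sensor=M: battery >= 48 and humidity < 82 → 19
sensor=R: battery >= 48 and humidity < 82 → 24
sensor=S: battery >= 2 → 19
sensor=U: battery >= 48 and humidity < 82 → 33
sensor=V: battery >= 48 and humidity < 82 → 32
sensor=X: battery >= 24 → -3
sensor=Z: battery >= 48 and humidity < 82 → 27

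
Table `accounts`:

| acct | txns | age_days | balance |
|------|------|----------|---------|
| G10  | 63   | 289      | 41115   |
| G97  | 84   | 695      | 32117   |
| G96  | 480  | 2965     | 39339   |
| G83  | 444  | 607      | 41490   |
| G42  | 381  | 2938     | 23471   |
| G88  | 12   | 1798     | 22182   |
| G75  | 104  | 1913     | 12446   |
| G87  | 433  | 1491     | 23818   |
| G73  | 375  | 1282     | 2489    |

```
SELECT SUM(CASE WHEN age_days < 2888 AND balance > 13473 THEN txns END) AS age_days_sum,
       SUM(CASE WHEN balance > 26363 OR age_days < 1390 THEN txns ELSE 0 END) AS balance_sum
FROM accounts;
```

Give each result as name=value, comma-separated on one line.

age_days_sum=1036, balance_sum=1446

[age_days_sum: age_days < 2888 AND balance > 13473]
acct=G10: ✓ → 63
acct=G97: ✓ → 84
acct=G96: ✗
acct=G83: ✓ → 444
acct=G42: ✗
acct=G88: ✓ → 12
acct=G75: ✗
acct=G87: ✓ → 433
acct=G73: ✗
age_days_sum = 63 + 84 + 444 + 12 + 433 = 1036
—
[balance_sum: balance > 26363 OR age_days < 1390]
acct=G10: ✓ → 63
acct=G97: ✓ → 84
acct=G96: ✓ → 480
acct=G83: ✓ → 444
acct=G42: ✗
acct=G88: ✗
acct=G75: ✗
acct=G87: ✗
acct=G73: ✓ → 375
balance_sum = 63 + 84 + 480 + 444 + 375 = 1446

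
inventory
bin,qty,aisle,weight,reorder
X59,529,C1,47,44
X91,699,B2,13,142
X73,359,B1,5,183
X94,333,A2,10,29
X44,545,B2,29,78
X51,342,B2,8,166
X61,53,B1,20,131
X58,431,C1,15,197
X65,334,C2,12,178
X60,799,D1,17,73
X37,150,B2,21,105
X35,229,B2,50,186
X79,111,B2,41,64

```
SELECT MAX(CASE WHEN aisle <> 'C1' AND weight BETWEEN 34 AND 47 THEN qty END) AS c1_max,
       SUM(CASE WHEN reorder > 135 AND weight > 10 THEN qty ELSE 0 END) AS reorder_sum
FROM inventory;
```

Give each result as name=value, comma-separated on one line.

[c1_max: aisle <> 'C1' AND weight BETWEEN 34 AND 47]
bin=X59: ✗
bin=X91: ✗
bin=X73: ✗
bin=X94: ✗
bin=X44: ✗
bin=X51: ✗
bin=X61: ✗
bin=X58: ✗
bin=X65: ✗
bin=X60: ✗
bin=X37: ✗
bin=X35: ✗
bin=X79: ✓ → 111
c1_max = MAX(111) = 111
—
[reorder_sum: reorder > 135 AND weight > 10]
bin=X59: ✗
bin=X91: ✓ → 699
bin=X73: ✗
bin=X94: ✗
bin=X44: ✗
bin=X51: ✗
bin=X61: ✗
bin=X58: ✓ → 431
bin=X65: ✓ → 334
bin=X60: ✗
bin=X37: ✗
bin=X35: ✓ → 229
bin=X79: ✗
reorder_sum = 699 + 431 + 334 + 229 = 1693

c1_max=111, reorder_sum=1693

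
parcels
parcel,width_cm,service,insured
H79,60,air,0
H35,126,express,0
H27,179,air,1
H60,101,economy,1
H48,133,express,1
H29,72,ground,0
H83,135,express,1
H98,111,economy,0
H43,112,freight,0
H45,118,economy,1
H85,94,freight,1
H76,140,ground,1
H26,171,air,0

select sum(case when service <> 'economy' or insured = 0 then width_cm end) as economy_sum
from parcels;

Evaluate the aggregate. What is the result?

1333

parcel=H79: ✓ → 60
parcel=H35: ✓ → 126
parcel=H27: ✓ → 179
parcel=H60: ✗
parcel=H48: ✓ → 133
parcel=H29: ✓ → 72
parcel=H83: ✓ → 135
parcel=H98: ✓ → 111
parcel=H43: ✓ → 112
parcel=H45: ✗
parcel=H85: ✓ → 94
parcel=H76: ✓ → 140
parcel=H26: ✓ → 171
economy_sum = 60 + 126 + 179 + 133 + 72 + 135 + 111 + 112 + 94 + 140 + 171 = 1333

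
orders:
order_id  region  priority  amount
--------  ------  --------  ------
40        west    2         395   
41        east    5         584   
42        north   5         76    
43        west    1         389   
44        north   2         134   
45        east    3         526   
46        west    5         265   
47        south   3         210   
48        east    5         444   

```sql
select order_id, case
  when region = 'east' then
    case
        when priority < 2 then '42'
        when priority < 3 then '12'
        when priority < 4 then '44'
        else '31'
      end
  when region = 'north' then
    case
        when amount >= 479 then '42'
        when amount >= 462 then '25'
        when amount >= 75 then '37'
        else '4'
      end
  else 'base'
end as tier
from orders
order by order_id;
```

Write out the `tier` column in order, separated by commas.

order_id=40: region='west' → outer ELSE → base
order_id=41: region='east' → inner[ELSE] → 31
order_id=42: region='north' → inner[amount >= 75] → 37
order_id=43: region='west' → outer ELSE → base
order_id=44: region='north' → inner[amount >= 75] → 37
order_id=45: region='east' → inner[priority < 4] → 44
order_id=46: region='west' → outer ELSE → base
order_id=47: region='south' → outer ELSE → base
order_id=48: region='east' → inner[ELSE] → 31

base, 31, 37, base, 37, 44, base, base, 31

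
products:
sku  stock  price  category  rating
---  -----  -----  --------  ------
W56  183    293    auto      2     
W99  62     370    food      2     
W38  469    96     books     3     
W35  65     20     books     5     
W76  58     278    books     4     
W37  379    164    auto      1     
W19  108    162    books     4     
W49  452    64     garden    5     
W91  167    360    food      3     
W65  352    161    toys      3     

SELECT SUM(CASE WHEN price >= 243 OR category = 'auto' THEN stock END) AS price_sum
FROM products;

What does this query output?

sku=W56: ✓ → 183
sku=W99: ✓ → 62
sku=W38: ✗
sku=W35: ✗
sku=W76: ✓ → 58
sku=W37: ✓ → 379
sku=W19: ✗
sku=W49: ✗
sku=W91: ✓ → 167
sku=W65: ✗
price_sum = 183 + 62 + 58 + 379 + 167 = 849

849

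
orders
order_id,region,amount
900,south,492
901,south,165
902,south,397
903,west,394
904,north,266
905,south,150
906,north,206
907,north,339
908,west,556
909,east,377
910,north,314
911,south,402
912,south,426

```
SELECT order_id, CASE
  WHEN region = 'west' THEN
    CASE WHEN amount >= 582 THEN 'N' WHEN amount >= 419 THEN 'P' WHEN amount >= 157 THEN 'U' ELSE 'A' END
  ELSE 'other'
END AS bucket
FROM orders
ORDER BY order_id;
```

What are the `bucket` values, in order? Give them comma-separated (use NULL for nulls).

order_id=900: region='south' → outer ELSE → other
order_id=901: region='south' → outer ELSE → other
order_id=902: region='south' → outer ELSE → other
order_id=903: region='west' → inner[amount >= 157] → U
order_id=904: region='north' → outer ELSE → other
order_id=905: region='south' → outer ELSE → other
order_id=906: region='north' → outer ELSE → other
order_id=907: region='north' → outer ELSE → other
order_id=908: region='west' → inner[amount >= 419] → P
order_id=909: region='east' → outer ELSE → other
order_id=910: region='north' → outer ELSE → other
order_id=911: region='south' → outer ELSE → other
order_id=912: region='south' → outer ELSE → other

other, other, other, U, other, other, other, other, P, other, other, other, other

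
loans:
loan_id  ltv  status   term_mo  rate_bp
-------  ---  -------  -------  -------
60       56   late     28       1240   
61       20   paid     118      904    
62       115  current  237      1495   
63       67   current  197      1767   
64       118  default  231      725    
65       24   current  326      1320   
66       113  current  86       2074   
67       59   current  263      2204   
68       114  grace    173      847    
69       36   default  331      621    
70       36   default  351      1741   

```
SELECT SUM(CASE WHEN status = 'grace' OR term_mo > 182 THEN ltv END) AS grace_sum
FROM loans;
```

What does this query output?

loan_id=60: ✗
loan_id=61: ✗
loan_id=62: ✓ → 115
loan_id=63: ✓ → 67
loan_id=64: ✓ → 118
loan_id=65: ✓ → 24
loan_id=66: ✗
loan_id=67: ✓ → 59
loan_id=68: ✓ → 114
loan_id=69: ✓ → 36
loan_id=70: ✓ → 36
grace_sum = 115 + 67 + 118 + 24 + 59 + 114 + 36 + 36 = 569

569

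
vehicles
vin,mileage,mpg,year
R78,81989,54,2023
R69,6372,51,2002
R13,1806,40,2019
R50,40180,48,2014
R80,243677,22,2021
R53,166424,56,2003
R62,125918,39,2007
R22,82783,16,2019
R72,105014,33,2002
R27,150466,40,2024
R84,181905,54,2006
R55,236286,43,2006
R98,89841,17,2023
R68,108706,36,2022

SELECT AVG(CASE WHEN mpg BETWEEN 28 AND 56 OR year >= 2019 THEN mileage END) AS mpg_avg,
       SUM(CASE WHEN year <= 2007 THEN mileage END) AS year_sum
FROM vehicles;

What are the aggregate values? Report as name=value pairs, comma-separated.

mpg_avg=115811.9285714286, year_sum=821919

[mpg_avg: mpg BETWEEN 28 AND 56 OR year >= 2019]
vin=R78: ✓ → 81989
vin=R69: ✓ → 6372
vin=R13: ✓ → 1806
vin=R50: ✓ → 40180
vin=R80: ✓ → 243677
vin=R53: ✓ → 166424
vin=R62: ✓ → 125918
vin=R22: ✓ → 82783
vin=R72: ✓ → 105014
vin=R27: ✓ → 150466
vin=R84: ✓ → 181905
vin=R55: ✓ → 236286
vin=R98: ✓ → 89841
vin=R68: ✓ → 108706
mpg_avg = (81989 + 6372 + 1806 + 40180 + 243677 + 166424 + 125918 + 82783 + 105014 + 150466 + 181905 + 236286 + 89841 + 108706) / 14 = 115811.9285714286
—
[year_sum: year <= 2007]
vin=R78: ✗
vin=R69: ✓ → 6372
vin=R13: ✗
vin=R50: ✗
vin=R80: ✗
vin=R53: ✓ → 166424
vin=R62: ✓ → 125918
vin=R22: ✗
vin=R72: ✓ → 105014
vin=R27: ✗
vin=R84: ✓ → 181905
vin=R55: ✓ → 236286
vin=R98: ✗
vin=R68: ✗
year_sum = 6372 + 166424 + 125918 + 105014 + 181905 + 236286 = 821919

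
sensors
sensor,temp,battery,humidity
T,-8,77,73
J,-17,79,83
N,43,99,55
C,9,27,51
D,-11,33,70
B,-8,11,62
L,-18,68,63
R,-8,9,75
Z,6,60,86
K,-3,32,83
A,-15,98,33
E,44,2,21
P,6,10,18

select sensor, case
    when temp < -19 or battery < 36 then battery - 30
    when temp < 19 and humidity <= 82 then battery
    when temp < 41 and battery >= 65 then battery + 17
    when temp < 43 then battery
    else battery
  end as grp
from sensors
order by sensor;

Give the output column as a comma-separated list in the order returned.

98, -19, -3, 3, -28, 96, 2, 68, 99, -20, -21, 77, 60

sensor=A: temp < 19 and humidity <= 82 → 98
sensor=B: temp < -19 or battery < 36 → -19
sensor=C: temp < -19 or battery < 36 → -3
sensor=D: temp < -19 or battery < 36 → 3
sensor=E: temp < -19 or battery < 36 → -28
sensor=J: temp < 41 and battery >= 65 → 96
sensor=K: temp < -19 or battery < 36 → 2
sensor=L: temp < 19 and humidity <= 82 → 68
sensor=N: ELSE → 99
sensor=P: temp < -19 or battery < 36 → -20
sensor=R: temp < -19 or battery < 36 → -21
sensor=T: temp < 19 and humidity <= 82 → 77
sensor=Z: temp < 43 → 60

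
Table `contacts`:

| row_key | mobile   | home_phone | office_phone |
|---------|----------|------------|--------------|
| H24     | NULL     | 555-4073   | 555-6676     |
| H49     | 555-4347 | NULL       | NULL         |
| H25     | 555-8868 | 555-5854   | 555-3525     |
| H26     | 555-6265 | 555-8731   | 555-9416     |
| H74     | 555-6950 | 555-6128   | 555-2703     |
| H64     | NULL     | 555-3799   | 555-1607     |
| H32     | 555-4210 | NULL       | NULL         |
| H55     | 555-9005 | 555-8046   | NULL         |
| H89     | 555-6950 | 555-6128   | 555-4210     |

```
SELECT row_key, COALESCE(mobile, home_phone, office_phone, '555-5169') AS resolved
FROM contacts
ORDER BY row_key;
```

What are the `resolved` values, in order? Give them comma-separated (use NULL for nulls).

row_key=H24: mobile=NULL, home_phone=555-4073 → 555-4073
row_key=H25: mobile=555-8868 → 555-8868
row_key=H26: mobile=555-6265 → 555-6265
row_key=H32: mobile=555-4210 → 555-4210
row_key=H49: mobile=555-4347 → 555-4347
row_key=H55: mobile=555-9005 → 555-9005
row_key=H64: mobile=NULL, home_phone=555-3799 → 555-3799
row_key=H74: mobile=555-6950 → 555-6950
row_key=H89: mobile=555-6950 → 555-6950

555-4073, 555-8868, 555-6265, 555-4210, 555-4347, 555-9005, 555-3799, 555-6950, 555-6950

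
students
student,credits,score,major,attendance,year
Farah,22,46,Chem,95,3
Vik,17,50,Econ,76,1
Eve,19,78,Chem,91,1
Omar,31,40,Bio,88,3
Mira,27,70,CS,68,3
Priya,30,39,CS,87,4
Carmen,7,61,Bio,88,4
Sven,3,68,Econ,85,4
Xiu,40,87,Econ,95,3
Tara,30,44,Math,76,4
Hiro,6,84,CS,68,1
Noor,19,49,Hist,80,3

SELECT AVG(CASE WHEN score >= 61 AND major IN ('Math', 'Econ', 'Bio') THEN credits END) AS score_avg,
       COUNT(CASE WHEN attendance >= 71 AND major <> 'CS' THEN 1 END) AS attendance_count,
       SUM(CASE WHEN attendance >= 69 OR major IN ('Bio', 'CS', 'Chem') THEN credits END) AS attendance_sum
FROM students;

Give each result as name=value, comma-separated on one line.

[score_avg: score >= 61 AND major IN ('Math', 'Econ', 'Bio')]
student=Farah: ✗
student=Vik: ✗
student=Eve: ✗
student=Omar: ✗
student=Mira: ✗
student=Priya: ✗
student=Carmen: ✓ → 7
student=Sven: ✓ → 3
student=Xiu: ✓ → 40
student=Tara: ✗
student=Hiro: ✗
student=Noor: ✗
score_avg = (7 + 3 + 40) / 3 = 16.6666666667
—
[attendance_count: attendance >= 71 AND major <> 'CS']
student=Farah: ✓ → 1
student=Vik: ✓ → 1
student=Eve: ✓ → 1
student=Omar: ✓ → 1
student=Mira: ✗
student=Priya: ✗
student=Carmen: ✓ → 1
student=Sven: ✓ → 1
student=Xiu: ✓ → 1
student=Tara: ✓ → 1
student=Hiro: ✗
student=Noor: ✓ → 1
attendance_count = COUNT(1, 1, 1, 1, 1, 1, 1, 1, 1) = 9
—
[attendance_sum: attendance >= 69 OR major IN ('Bio', 'CS', 'Chem')]
student=Farah: ✓ → 22
student=Vik: ✓ → 17
student=Eve: ✓ → 19
student=Omar: ✓ → 31
student=Mira: ✓ → 27
student=Priya: ✓ → 30
student=Carmen: ✓ → 7
student=Sven: ✓ → 3
student=Xiu: ✓ → 40
student=Tara: ✓ → 30
student=Hiro: ✓ → 6
student=Noor: ✓ → 19
attendance_sum = 22 + 17 + 19 + 31 + 27 + 30 + 7 + 3 + 40 + 30 + 6 + 19 = 251

score_avg=16.6666666667, attendance_count=9, attendance_sum=251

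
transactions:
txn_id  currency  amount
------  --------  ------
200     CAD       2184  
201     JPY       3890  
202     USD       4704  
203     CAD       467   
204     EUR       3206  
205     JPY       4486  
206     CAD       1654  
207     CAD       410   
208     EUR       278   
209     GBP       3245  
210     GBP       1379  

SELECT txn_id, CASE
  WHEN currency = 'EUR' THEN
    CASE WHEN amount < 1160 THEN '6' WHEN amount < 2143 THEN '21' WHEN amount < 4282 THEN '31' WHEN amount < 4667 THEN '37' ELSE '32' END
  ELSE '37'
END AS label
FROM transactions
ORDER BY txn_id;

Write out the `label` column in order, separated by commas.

37, 37, 37, 37, 31, 37, 37, 37, 6, 37, 37

txn_id=200: currency='CAD' → outer ELSE → 37
txn_id=201: currency='JPY' → outer ELSE → 37
txn_id=202: currency='USD' → outer ELSE → 37
txn_id=203: currency='CAD' → outer ELSE → 37
txn_id=204: currency='EUR' → inner[amount < 4282] → 31
txn_id=205: currency='JPY' → outer ELSE → 37
txn_id=206: currency='CAD' → outer ELSE → 37
txn_id=207: currency='CAD' → outer ELSE → 37
txn_id=208: currency='EUR' → inner[amount < 1160] → 6
txn_id=209: currency='GBP' → outer ELSE → 37
txn_id=210: currency='GBP' → outer ELSE → 37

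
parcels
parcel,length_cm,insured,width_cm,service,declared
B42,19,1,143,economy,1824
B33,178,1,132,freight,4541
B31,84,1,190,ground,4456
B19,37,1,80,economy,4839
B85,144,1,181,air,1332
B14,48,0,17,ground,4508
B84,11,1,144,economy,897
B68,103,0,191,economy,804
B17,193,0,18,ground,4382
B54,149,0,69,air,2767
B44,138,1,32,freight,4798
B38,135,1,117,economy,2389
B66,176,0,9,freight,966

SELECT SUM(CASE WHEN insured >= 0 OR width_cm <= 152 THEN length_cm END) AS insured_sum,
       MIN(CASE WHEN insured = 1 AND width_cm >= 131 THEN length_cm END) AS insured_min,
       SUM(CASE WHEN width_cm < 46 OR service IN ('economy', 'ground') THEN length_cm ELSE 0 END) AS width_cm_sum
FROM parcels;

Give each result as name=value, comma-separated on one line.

[insured_sum: insured >= 0 OR width_cm <= 152]
parcel=B42: ✓ → 19
parcel=B33: ✓ → 178
parcel=B31: ✓ → 84
parcel=B19: ✓ → 37
parcel=B85: ✓ → 144
parcel=B14: ✓ → 48
parcel=B84: ✓ → 11
parcel=B68: ✓ → 103
parcel=B17: ✓ → 193
parcel=B54: ✓ → 149
parcel=B44: ✓ → 138
parcel=B38: ✓ → 135
parcel=B66: ✓ → 176
insured_sum = 19 + 178 + 84 + 37 + 144 + 48 + 11 + 103 + 193 + 149 + 138 + 135 + 176 = 1415
—
[insured_min: insured = 1 AND width_cm >= 131]
parcel=B42: ✓ → 19
parcel=B33: ✓ → 178
parcel=B31: ✓ → 84
parcel=B19: ✗
parcel=B85: ✓ → 144
parcel=B14: ✗
parcel=B84: ✓ → 11
parcel=B68: ✗
parcel=B17: ✗
parcel=B54: ✗
parcel=B44: ✗
parcel=B38: ✗
parcel=B66: ✗
insured_min = MIN(19, 178, 84, 144, 11) = 11
—
[width_cm_sum: width_cm < 46 OR service IN ('economy', 'ground')]
parcel=B42: ✓ → 19
parcel=B33: ✗
parcel=B31: ✓ → 84
parcel=B19: ✓ → 37
parcel=B85: ✗
parcel=B14: ✓ → 48
parcel=B84: ✓ → 11
parcel=B68: ✓ → 103
parcel=B17: ✓ → 193
parcel=B54: ✗
parcel=B44: ✓ → 138
parcel=B38: ✓ → 135
parcel=B66: ✓ → 176
width_cm_sum = 19 + 84 + 37 + 48 + 11 + 103 + 193 + 138 + 135 + 176 = 944

insured_sum=1415, insured_min=11, width_cm_sum=944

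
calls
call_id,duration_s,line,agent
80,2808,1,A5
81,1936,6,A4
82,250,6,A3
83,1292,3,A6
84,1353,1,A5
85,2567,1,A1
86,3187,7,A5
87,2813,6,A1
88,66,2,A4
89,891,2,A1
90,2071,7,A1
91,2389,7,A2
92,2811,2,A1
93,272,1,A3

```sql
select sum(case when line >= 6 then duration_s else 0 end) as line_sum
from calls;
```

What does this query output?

12646

call_id=80: ✗
call_id=81: ✓ → 1936
call_id=82: ✓ → 250
call_id=83: ✗
call_id=84: ✗
call_id=85: ✗
call_id=86: ✓ → 3187
call_id=87: ✓ → 2813
call_id=88: ✗
call_id=89: ✗
call_id=90: ✓ → 2071
call_id=91: ✓ → 2389
call_id=92: ✗
call_id=93: ✗
line_sum = 1936 + 250 + 3187 + 2813 + 2071 + 2389 = 12646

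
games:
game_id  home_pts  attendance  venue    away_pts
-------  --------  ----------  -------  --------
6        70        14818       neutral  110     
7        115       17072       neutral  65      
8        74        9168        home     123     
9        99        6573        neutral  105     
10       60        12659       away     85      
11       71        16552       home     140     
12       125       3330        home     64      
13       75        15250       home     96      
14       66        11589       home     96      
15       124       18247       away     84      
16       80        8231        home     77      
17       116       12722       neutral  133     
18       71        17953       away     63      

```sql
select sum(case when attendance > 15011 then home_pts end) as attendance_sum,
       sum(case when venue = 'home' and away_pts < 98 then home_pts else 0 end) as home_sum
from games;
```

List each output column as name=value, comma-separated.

[attendance_sum: attendance > 15011]
game_id=6: ✗
game_id=7: ✓ → 115
game_id=8: ✗
game_id=9: ✗
game_id=10: ✗
game_id=11: ✓ → 71
game_id=12: ✗
game_id=13: ✓ → 75
game_id=14: ✗
game_id=15: ✓ → 124
game_id=16: ✗
game_id=17: ✗
game_id=18: ✓ → 71
attendance_sum = 115 + 71 + 75 + 124 + 71 = 456
—
[home_sum: venue = 'home' and away_pts < 98]
game_id=6: ✗
game_id=7: ✗
game_id=8: ✗
game_id=9: ✗
game_id=10: ✗
game_id=11: ✗
game_id=12: ✓ → 125
game_id=13: ✓ → 75
game_id=14: ✓ → 66
game_id=15: ✗
game_id=16: ✓ → 80
game_id=17: ✗
game_id=18: ✗
home_sum = 125 + 75 + 66 + 80 = 346

attendance_sum=456, home_sum=346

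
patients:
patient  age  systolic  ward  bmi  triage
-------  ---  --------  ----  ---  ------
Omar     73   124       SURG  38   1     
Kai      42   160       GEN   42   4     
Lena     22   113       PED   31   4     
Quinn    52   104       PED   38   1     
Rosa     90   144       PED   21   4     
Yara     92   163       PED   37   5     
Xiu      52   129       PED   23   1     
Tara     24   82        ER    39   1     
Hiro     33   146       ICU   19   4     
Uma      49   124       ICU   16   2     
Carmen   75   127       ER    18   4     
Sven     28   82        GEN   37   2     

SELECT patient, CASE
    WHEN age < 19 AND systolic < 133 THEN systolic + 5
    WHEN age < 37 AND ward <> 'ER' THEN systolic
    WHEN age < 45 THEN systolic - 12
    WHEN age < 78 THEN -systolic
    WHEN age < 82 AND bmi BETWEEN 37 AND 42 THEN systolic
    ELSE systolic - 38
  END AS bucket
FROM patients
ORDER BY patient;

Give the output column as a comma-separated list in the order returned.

patient=Carmen: age < 78 → -127
patient=Hiro: age < 37 AND ward <> 'ER' → 146
patient=Kai: age < 45 → 148
patient=Lena: age < 37 AND ward <> 'ER' → 113
patient=Omar: age < 78 → -124
patient=Quinn: age < 78 → -104
patient=Rosa: ELSE → 106
patient=Sven: age < 37 AND ward <> 'ER' → 82
patient=Tara: age < 45 → 70
patient=Uma: age < 78 → -124
patient=Xiu: age < 78 → -129
patient=Yara: ELSE → 125

-127, 146, 148, 113, -124, -104, 106, 82, 70, -124, -129, 125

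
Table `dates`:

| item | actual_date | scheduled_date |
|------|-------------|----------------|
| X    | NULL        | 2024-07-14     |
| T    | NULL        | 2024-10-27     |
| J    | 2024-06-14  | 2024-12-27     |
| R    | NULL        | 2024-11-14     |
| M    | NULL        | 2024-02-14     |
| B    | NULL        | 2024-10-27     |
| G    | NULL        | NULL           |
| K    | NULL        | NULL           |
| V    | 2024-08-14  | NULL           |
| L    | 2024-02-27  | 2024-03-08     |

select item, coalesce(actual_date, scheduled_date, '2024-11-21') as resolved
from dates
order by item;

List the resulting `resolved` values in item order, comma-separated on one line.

item=B: actual_date=NULL, scheduled_date=2024-10-27 → 2024-10-27
item=G: actual_date=NULL, scheduled_date=NULL, → literal 2024-11-21 → 2024-11-21
item=J: actual_date=2024-06-14 → 2024-06-14
item=K: actual_date=NULL, scheduled_date=NULL, → literal 2024-11-21 → 2024-11-21
item=L: actual_date=2024-02-27 → 2024-02-27
item=M: actual_date=NULL, scheduled_date=2024-02-14 → 2024-02-14
item=R: actual_date=NULL, scheduled_date=2024-11-14 → 2024-11-14
item=T: actual_date=NULL, scheduled_date=2024-10-27 → 2024-10-27
item=V: actual_date=2024-08-14 → 2024-08-14
item=X: actual_date=NULL, scheduled_date=2024-07-14 → 2024-07-14

2024-10-27, 2024-11-21, 2024-06-14, 2024-11-21, 2024-02-27, 2024-02-14, 2024-11-14, 2024-10-27, 2024-08-14, 2024-07-14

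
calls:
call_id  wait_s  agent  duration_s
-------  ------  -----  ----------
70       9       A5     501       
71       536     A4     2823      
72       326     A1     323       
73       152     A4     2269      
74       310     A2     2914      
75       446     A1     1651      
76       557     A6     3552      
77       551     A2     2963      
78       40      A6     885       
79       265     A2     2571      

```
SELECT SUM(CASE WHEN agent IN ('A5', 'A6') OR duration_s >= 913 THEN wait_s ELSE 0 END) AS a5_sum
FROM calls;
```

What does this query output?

2866

call_id=70: ✓ → 9
call_id=71: ✓ → 536
call_id=72: ✗
call_id=73: ✓ → 152
call_id=74: ✓ → 310
call_id=75: ✓ → 446
call_id=76: ✓ → 557
call_id=77: ✓ → 551
call_id=78: ✓ → 40
call_id=79: ✓ → 265
a5_sum = 9 + 536 + 152 + 310 + 446 + 557 + 551 + 40 + 265 = 2866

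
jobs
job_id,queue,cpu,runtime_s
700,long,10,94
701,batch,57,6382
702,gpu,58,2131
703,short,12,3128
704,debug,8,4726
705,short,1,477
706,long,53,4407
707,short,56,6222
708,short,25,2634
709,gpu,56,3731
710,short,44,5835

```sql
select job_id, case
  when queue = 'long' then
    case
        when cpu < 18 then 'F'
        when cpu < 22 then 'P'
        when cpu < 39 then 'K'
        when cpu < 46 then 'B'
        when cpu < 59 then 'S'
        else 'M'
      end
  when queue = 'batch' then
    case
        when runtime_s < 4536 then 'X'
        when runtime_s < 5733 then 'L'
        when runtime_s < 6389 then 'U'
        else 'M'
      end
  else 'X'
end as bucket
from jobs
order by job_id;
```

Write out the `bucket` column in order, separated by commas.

F, U, X, X, X, X, S, X, X, X, X

job_id=700: queue='long' → inner[cpu < 18] → F
job_id=701: queue='batch' → inner[runtime_s < 6389] → U
job_id=702: queue='gpu' → outer ELSE → X
job_id=703: queue='short' → outer ELSE → X
job_id=704: queue='debug' → outer ELSE → X
job_id=705: queue='short' → outer ELSE → X
job_id=706: queue='long' → inner[cpu < 59] → S
job_id=707: queue='short' → outer ELSE → X
job_id=708: queue='short' → outer ELSE → X
job_id=709: queue='gpu' → outer ELSE → X
job_id=710: queue='short' → outer ELSE → X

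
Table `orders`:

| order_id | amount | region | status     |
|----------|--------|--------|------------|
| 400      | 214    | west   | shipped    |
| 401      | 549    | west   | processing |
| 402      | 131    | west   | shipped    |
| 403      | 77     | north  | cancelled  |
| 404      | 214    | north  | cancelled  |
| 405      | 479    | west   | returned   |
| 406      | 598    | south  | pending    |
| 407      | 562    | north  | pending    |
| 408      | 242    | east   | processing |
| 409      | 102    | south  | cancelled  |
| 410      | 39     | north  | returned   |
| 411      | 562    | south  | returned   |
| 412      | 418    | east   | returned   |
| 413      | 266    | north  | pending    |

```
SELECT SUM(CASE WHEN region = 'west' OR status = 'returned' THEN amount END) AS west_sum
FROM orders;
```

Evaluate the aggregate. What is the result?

2392

order_id=400: ✓ → 214
order_id=401: ✓ → 549
order_id=402: ✓ → 131
order_id=403: ✗
order_id=404: ✗
order_id=405: ✓ → 479
order_id=406: ✗
order_id=407: ✗
order_id=408: ✗
order_id=409: ✗
order_id=410: ✓ → 39
order_id=411: ✓ → 562
order_id=412: ✓ → 418
order_id=413: ✗
west_sum = 214 + 549 + 131 + 479 + 39 + 562 + 418 = 2392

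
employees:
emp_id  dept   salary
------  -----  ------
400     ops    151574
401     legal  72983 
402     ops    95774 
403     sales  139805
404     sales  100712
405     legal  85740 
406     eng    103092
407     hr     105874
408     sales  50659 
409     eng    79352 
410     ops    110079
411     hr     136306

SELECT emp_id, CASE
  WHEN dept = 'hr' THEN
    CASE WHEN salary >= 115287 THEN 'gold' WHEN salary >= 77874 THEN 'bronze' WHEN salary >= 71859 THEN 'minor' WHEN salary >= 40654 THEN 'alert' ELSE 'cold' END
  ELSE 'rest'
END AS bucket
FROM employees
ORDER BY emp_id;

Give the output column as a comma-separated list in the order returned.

emp_id=400: dept='ops' → outer ELSE → rest
emp_id=401: dept='legal' → outer ELSE → rest
emp_id=402: dept='ops' → outer ELSE → rest
emp_id=403: dept='sales' → outer ELSE → rest
emp_id=404: dept='sales' → outer ELSE → rest
emp_id=405: dept='legal' → outer ELSE → rest
emp_id=406: dept='eng' → outer ELSE → rest
emp_id=407: dept='hr' → inner[salary >= 77874] → bronze
emp_id=408: dept='sales' → outer ELSE → rest
emp_id=409: dept='eng' → outer ELSE → rest
emp_id=410: dept='ops' → outer ELSE → rest
emp_id=411: dept='hr' → inner[salary >= 115287] → gold

rest, rest, rest, rest, rest, rest, rest, bronze, rest, rest, rest, gold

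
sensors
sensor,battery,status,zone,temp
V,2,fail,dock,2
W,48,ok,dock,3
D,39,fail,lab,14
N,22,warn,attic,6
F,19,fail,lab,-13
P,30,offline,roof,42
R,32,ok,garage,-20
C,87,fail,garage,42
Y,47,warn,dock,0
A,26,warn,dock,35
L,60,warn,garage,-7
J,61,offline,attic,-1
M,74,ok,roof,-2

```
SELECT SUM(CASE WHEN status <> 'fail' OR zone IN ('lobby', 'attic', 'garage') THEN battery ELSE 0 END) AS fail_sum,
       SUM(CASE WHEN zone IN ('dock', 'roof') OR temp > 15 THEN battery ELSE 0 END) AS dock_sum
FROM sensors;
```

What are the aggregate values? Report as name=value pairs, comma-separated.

[fail_sum: status <> 'fail' OR zone IN ('lobby', 'attic', 'garage')]
sensor=V: ✗
sensor=W: ✓ → 48
sensor=D: ✗
sensor=N: ✓ → 22
sensor=F: ✗
sensor=P: ✓ → 30
sensor=R: ✓ → 32
sensor=C: ✓ → 87
sensor=Y: ✓ → 47
sensor=A: ✓ → 26
sensor=L: ✓ → 60
sensor=J: ✓ → 61
sensor=M: ✓ → 74
fail_sum = 48 + 22 + 30 + 32 + 87 + 47 + 26 + 60 + 61 + 74 = 487
—
[dock_sum: zone IN ('dock', 'roof') OR temp > 15]
sensor=V: ✓ → 2
sensor=W: ✓ → 48
sensor=D: ✗
sensor=N: ✗
sensor=F: ✗
sensor=P: ✓ → 30
sensor=R: ✗
sensor=C: ✓ → 87
sensor=Y: ✓ → 47
sensor=A: ✓ → 26
sensor=L: ✗
sensor=J: ✗
sensor=M: ✓ → 74
dock_sum = 2 + 48 + 30 + 87 + 47 + 26 + 74 = 314

fail_sum=487, dock_sum=314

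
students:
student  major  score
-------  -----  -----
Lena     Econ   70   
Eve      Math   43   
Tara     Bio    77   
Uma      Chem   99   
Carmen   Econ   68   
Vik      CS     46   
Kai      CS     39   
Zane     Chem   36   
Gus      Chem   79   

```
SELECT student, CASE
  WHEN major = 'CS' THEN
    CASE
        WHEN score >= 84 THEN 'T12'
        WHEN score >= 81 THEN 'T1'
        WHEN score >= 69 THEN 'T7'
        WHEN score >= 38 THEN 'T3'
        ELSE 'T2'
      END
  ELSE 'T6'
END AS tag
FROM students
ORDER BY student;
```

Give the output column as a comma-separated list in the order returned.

T6, T6, T6, T3, T6, T6, T6, T3, T6

student=Carmen: major='Econ' → outer ELSE → T6
student=Eve: major='Math' → outer ELSE → T6
student=Gus: major='Chem' → outer ELSE → T6
student=Kai: major='CS' → inner[score >= 38] → T3
student=Lena: major='Econ' → outer ELSE → T6
student=Tara: major='Bio' → outer ELSE → T6
student=Uma: major='Chem' → outer ELSE → T6
student=Vik: major='CS' → inner[score >= 38] → T3
student=Zane: major='Chem' → outer ELSE → T6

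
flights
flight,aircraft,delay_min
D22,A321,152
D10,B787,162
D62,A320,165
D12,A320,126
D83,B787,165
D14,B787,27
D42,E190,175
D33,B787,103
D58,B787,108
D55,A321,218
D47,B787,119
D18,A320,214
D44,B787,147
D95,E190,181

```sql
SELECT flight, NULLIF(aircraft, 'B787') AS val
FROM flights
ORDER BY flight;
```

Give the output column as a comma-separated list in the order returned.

NULL, A320, NULL, A320, A321, NULL, E190, NULL, NULL, A321, NULL, A320, NULL, E190

flight=D10: aircraft=B787 vs B787: equal → NULL
flight=D12: aircraft=A320 vs B787: differ → A320
flight=D14: aircraft=B787 vs B787: equal → NULL
flight=D18: aircraft=A320 vs B787: differ → A320
flight=D22: aircraft=A321 vs B787: differ → A321
flight=D33: aircraft=B787 vs B787: equal → NULL
flight=D42: aircraft=E190 vs B787: differ → E190
flight=D44: aircraft=B787 vs B787: equal → NULL
flight=D47: aircraft=B787 vs B787: equal → NULL
flight=D55: aircraft=A321 vs B787: differ → A321
flight=D58: aircraft=B787 vs B787: equal → NULL
flight=D62: aircraft=A320 vs B787: differ → A320
flight=D83: aircraft=B787 vs B787: equal → NULL
flight=D95: aircraft=E190 vs B787: differ → E190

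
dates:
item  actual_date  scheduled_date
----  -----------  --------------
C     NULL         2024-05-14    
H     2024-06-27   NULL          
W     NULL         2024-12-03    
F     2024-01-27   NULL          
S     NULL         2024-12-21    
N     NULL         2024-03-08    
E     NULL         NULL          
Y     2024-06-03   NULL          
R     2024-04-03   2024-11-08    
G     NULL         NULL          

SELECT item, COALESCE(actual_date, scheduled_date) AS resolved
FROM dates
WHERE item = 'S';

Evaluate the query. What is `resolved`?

2024-12-21

item = S: actual_date=NULL, scheduled_date=2024-12-21.
actual_date=NULL, scheduled_date=2024-12-21 → 2024-12-21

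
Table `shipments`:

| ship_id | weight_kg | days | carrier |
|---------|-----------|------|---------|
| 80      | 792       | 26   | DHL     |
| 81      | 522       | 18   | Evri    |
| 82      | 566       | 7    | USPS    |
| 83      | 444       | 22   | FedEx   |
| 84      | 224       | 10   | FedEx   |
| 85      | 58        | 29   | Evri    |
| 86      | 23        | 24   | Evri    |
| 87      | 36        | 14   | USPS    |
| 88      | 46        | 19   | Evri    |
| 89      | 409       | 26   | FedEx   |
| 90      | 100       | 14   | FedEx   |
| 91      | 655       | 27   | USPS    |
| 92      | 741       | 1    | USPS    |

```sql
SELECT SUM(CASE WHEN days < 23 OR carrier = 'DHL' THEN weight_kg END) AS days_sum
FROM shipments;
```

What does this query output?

3471

ship_id=80: ✓ → 792
ship_id=81: ✓ → 522
ship_id=82: ✓ → 566
ship_id=83: ✓ → 444
ship_id=84: ✓ → 224
ship_id=85: ✗
ship_id=86: ✗
ship_id=87: ✓ → 36
ship_id=88: ✓ → 46
ship_id=89: ✗
ship_id=90: ✓ → 100
ship_id=91: ✗
ship_id=92: ✓ → 741
days_sum = 792 + 522 + 566 + 444 + 224 + 36 + 46 + 100 + 741 = 3471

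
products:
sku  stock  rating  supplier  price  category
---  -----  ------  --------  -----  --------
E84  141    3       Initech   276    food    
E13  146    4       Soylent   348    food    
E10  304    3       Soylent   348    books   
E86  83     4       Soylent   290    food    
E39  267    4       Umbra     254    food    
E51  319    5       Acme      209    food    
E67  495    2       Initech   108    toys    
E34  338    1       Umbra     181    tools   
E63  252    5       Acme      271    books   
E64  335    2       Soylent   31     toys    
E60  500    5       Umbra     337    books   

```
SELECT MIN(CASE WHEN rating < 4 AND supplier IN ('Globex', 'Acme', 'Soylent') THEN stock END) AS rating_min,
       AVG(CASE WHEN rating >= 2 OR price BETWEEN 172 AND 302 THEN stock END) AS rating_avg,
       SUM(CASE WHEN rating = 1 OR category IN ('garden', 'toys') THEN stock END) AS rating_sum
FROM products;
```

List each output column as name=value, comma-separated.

rating_min=304, rating_avg=289.0909090909, rating_sum=1168

[rating_min: rating < 4 AND supplier IN ('Globex', 'Acme', 'Soylent')]
sku=E84: ✗
sku=E13: ✗
sku=E10: ✓ → 304
sku=E86: ✗
sku=E39: ✗
sku=E51: ✗
sku=E67: ✗
sku=E34: ✗
sku=E63: ✗
sku=E64: ✓ → 335
sku=E60: ✗
rating_min = MIN(304, 335) = 304
—
[rating_avg: rating >= 2 OR price BETWEEN 172 AND 302]
sku=E84: ✓ → 141
sku=E13: ✓ → 146
sku=E10: ✓ → 304
sku=E86: ✓ → 83
sku=E39: ✓ → 267
sku=E51: ✓ → 319
sku=E67: ✓ → 495
sku=E34: ✓ → 338
sku=E63: ✓ → 252
sku=E64: ✓ → 335
sku=E60: ✓ → 500
rating_avg = (141 + 146 + 304 + 83 + 267 + 319 + 495 + 338 + 252 + 335 + 500) / 11 = 289.0909090909
—
[rating_sum: rating = 1 OR category IN ('garden', 'toys')]
sku=E84: ✗
sku=E13: ✗
sku=E10: ✗
sku=E86: ✗
sku=E39: ✗
sku=E51: ✗
sku=E67: ✓ → 495
sku=E34: ✓ → 338
sku=E63: ✗
sku=E64: ✓ → 335
sku=E60: ✗
rating_sum = 495 + 338 + 335 = 1168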